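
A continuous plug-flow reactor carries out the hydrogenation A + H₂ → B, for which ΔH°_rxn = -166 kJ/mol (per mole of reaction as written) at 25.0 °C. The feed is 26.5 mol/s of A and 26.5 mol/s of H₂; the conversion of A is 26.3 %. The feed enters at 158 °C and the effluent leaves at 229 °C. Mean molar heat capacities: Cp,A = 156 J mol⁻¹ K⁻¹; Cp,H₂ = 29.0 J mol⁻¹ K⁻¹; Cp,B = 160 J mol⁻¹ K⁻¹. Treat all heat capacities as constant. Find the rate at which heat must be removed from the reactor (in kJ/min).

Q_out = 50700 kJ/min

Extent of reaction ξ = 0.263 × 26.5 = 6.9695 mol/s
Reaction term: ξ·ΔH°_rxn = 6.9695 × -166 = -1156.9 kJ/s
Sensible, feed 158→25 °C: -652.03 kJ/s
Outlet flows (mol/s): A 19.53, H₂ 19.53, B 6.9695
Sensible, products 25→229 °C: 964.57 kJ/s
Q = ΔH = -844.4 kJ/s = -844.4 kW
Heat removed = 50664 kJ/min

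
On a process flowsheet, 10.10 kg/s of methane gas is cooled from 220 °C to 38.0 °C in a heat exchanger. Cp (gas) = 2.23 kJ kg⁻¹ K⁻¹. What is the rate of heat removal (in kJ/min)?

Q_c = 246000 kJ/min

Q = ṁ·Cp·ΔT = 10.10 × 2.23 × (38.0 − 220) = -4099.2 kJ/s
Cooling duty = 245950 kJ/min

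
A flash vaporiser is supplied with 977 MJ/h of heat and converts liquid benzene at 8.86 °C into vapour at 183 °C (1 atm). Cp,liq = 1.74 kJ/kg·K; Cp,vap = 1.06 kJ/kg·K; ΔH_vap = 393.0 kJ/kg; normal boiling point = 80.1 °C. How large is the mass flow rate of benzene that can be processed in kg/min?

Δh = 1.74×(80.1−8.86) + 393.0 + 1.06×(183−80.1) = 626.03 kJ/kg
Q = 977 MJ/h = 271.39 kJ/s = 16283 kJ/min
ṁ = Q/Δh = 16283 / 626.03 = 26.01 kg/min

ṁ = 26.0 kg/min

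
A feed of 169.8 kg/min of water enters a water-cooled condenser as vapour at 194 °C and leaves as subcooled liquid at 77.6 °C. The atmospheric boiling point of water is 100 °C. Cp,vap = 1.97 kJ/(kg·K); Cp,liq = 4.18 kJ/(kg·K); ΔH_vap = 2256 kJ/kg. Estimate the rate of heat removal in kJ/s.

Q_c = 7170 kJ/s

vapour 194→100 °C: -185.18 kJ/kg
condensation at 100 °C: -2256 kJ/kg
liquid 100→77.6 °C: -93.632 kJ/kg
Δh = -185.18 + -2256 + -93.632 = -2534.8 kJ/kg
Q = ṁ·Δh = 169.8 kg/min × -2534.8 kJ/kg = -430410 kJ/min
|Q| = 7173.5 kW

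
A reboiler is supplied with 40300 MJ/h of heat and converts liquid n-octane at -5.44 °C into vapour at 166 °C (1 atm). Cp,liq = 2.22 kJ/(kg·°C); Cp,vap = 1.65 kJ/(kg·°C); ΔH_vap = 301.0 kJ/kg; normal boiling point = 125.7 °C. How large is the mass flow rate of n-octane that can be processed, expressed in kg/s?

ṁ = 17.0 kg/s

Δh = 2.22×(125.7−-5.44) + 301.0 + 1.65×(166−125.7) = 658.63 kJ/kg
Q = 40300 MJ/h = 11194 kJ/s = 11194 kJ/s
ṁ = Q/Δh = 11194 / 658.63 = 16.997 kg/s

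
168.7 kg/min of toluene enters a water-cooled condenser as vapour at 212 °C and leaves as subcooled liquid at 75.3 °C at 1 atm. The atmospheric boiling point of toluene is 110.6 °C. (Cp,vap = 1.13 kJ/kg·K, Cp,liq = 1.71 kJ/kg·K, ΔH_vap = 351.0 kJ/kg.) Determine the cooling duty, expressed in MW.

vapour 212→110.6 °C: -114.58 kJ/kg
condensation at 110.6 °C: -351 kJ/kg
liquid 110.6→75.3 °C: -60.363 kJ/kg
Δh = -114.58 + -351 + -60.363 = -525.94 kJ/kg
Q = ṁ·Δh = 168.7 kg/min × -525.94 kJ/kg = -88727 kJ/min
|Q| = 1478.8 kW = 1.4788 MW

Q_c = 1.48 MW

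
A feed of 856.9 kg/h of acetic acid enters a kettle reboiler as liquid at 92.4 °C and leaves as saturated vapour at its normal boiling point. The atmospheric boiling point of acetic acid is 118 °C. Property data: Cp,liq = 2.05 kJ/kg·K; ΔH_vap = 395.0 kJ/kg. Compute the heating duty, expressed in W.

Q = 107000 W

liquid 92.4→118 °C: 52.48 kJ/kg
vaporisation at 118 °C: 395 kJ/kg
Δh = 52.48 + 395 = 447.48 kJ/kg
Q = ṁ·Δh = 856.9 kg/h × 447.48 kJ/kg = 383450 kJ/h
|Q| = 106.51 kW = 106510 W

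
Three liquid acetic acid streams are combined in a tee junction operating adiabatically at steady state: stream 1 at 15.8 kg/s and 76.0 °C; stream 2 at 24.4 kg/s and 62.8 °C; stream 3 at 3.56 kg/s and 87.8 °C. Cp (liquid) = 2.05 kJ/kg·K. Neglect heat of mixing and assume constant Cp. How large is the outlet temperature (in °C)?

T_out = 69.6 °C

No heat crosses the boundary, so H_out = H_in.
Σ ṁᵢCp,ᵢTᵢ = 15.8×2.05×76.0 + 24.4×2.05×62.8 + 3.56×2.05×87.8 = 6243.7
Σ ṁᵢCp,ᵢ = 15.8×2.05 + 24.4×2.05 + 3.56×2.05 = 89.708
T_out = 6243.7 / 89.708 = 69.6 °C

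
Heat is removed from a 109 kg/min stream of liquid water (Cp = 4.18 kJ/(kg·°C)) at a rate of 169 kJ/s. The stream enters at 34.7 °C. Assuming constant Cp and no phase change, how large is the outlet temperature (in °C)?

Q = 169 kJ/s = 10140 kJ/min
ΔT = Q/(ṁ·Cp) = 10140/(109×4.18) = 22.255 K
T_out = 34.7 − 22.255 = 12.445 °C

T_out = 12.4 °C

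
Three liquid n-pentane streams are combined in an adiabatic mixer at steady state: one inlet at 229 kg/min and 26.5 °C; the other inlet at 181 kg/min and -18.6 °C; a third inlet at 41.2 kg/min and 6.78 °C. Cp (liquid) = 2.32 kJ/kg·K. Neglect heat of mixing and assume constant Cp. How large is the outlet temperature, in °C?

Adiabatic, steady state ⇒ Σ ṁᵢCp,ᵢ(T_out − Tᵢ) = 0
Σ ṁᵢCp,ᵢTᵢ = 229×2.32×26.5 + 181×2.32×-18.6 + 41.2×2.32×6.78 = 6916.5
Σ ṁᵢCp,ᵢ = 229×2.32 + 181×2.32 + 41.2×2.32 = 1046.8
T_out = 6916.5 / 1046.8 = 6.6073 °C

T_out = 6.61 °C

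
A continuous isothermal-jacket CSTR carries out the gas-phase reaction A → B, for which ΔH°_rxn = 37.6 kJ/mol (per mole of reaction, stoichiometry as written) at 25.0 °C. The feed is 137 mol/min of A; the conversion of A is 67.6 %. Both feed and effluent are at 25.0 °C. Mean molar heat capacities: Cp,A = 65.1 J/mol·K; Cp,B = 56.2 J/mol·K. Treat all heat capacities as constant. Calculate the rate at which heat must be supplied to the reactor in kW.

Extent of reaction ξ = 0.676 × 137 = 92.612 mol/min
Reaction term: ξ·ΔH°_rxn = 92.612 × 37.6 = 3482.2 kJ/min
Q = ΔH = 3482.2 kJ/min = 58.037 kW
Heat supplied = 58.037 kW

Q_in = 58.0 kW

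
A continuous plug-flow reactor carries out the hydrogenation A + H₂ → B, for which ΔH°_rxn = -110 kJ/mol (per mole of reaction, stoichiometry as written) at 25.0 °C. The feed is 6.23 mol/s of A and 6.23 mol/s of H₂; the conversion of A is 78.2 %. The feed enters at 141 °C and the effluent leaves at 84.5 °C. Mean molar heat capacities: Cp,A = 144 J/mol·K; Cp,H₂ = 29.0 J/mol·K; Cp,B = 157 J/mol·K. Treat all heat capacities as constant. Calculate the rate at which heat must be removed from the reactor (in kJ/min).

Extent of reaction ξ = 0.782 × 6.23 = 4.8719 mol/s
Reaction term: ξ·ΔH°_rxn = 4.8719 × -110 = -535.9 kJ/s
Sensible, feed 141→25 °C: -125.02 kJ/s
Outlet flows (mol/s): A 1.3581, H₂ 1.3581, B 4.8719
Sensible, products 25→84.5 °C: 59.49 kJ/s
Q = ΔH = -601.44 kJ/s = -601.44 kW
Heat removed = 36086 kJ/min

Q_out = 36100 kJ/min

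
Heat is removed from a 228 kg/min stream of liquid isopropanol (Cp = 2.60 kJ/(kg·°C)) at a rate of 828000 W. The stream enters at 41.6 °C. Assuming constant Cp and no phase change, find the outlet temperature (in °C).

Q = 828000 W = 49680 kJ/min
ΔT = Q/(ṁ·Cp) = 49680/(228×2.60) = 83.806 K
T_out = 41.6 − 83.806 = -42.206 °C

T_out = -42.2 °C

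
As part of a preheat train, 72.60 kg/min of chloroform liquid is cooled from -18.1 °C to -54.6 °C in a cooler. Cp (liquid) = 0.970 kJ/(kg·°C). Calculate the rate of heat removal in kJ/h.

Q_c = 154000 kJ/h

Q = ṁ·Cp·ΔT = 72.60 × 0.970 × (-54.6 − -18.1) = -2570.4 kJ/min
Converting: 2570.4 / 60 s = 42.84 kW
Cooling duty = 154220 kJ/h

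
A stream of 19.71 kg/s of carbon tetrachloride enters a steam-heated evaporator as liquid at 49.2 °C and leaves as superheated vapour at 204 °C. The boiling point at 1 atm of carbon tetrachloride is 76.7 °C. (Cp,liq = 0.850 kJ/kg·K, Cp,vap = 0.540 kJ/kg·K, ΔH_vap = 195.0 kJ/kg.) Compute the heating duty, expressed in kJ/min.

liquid 49.2→76.7 °C: 23.375 kJ/kg
vaporisation at 76.7 °C: 195 kJ/kg
vapour 76.7→204 °C: 68.742 kJ/kg
Δh = 23.375 + 195 + 68.742 = 287.12 kJ/kg
Q = ṁ·Δh = 19.71 kg/s × 287.12 kJ/kg = 5659.1 kJ/s
|Q| = 5659.1 kW = 339540 kJ/min

Q = 340000 kJ/min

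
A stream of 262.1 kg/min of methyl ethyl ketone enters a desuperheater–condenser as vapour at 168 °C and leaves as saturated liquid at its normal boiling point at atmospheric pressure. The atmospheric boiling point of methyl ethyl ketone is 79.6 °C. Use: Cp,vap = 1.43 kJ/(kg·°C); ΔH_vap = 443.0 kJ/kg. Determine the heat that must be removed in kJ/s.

vapour 168→79.6 °C: -126.41 kJ/kg
condensation at 79.6 °C: -443 kJ/kg
Δh = -126.41 + -443 = -569.41 kJ/kg
Q = ṁ·Δh = 262.1 kg/min × -569.41 kJ/kg = -149240 kJ/min
|Q| = 2487.4 kW

Q_c = 2490 kJ/s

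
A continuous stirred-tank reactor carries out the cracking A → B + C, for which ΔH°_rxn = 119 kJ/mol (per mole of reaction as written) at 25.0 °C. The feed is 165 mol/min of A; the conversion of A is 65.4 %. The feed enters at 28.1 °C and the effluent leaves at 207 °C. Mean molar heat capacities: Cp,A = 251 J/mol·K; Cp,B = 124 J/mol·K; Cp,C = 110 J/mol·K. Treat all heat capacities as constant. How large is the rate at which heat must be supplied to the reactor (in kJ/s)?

Q_in = 332 kJ/s

Extent of reaction ξ = 0.654 × 165 = 107.91 mol/min
Reaction term: ξ·ΔH°_rxn = 107.91 × 119 = 12841 kJ/min
Sensible, feed 28.1→25 °C: -128.39 kJ/min
Outlet flows (mol/min): A 57.09, B 107.91, C 107.91
Sensible, products 25→207 °C: 7203.7 kJ/min
Q = ΔH = 19917 kJ/min = 331.94 kW
Heat supplied = 331.94 kJ/s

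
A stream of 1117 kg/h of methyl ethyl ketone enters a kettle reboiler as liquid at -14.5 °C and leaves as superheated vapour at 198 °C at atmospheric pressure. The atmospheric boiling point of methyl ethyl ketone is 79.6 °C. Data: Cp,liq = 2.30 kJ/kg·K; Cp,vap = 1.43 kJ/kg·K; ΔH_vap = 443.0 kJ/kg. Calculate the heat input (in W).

liquid -14.5→79.6 °C: 216.43 kJ/kg
vaporisation at 79.6 °C: 443 kJ/kg
vapour 79.6→198 °C: 169.31 kJ/kg
Δh = 216.43 + 443 + 169.31 = 828.74 kJ/kg
Q = ṁ·Δh = 1117 kg/h × 828.74 kJ/kg = 925700 kJ/h
|Q| = 257.14 kW = 257140 W

Q = 257000 W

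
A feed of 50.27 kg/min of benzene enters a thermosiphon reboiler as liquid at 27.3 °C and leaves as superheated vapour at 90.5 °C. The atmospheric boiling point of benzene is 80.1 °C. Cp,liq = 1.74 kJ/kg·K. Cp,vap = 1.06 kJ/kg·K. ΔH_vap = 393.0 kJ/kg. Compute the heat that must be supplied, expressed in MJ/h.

Q = 1500 MJ/h

liquid 27.3→80.1 °C: 91.872 kJ/kg
vaporisation at 80.1 °C: 393 kJ/kg
vapour 80.1→90.5 °C: 11.024 kJ/kg
Δh = 91.872 + 393 + 11.024 = 495.9 kJ/kg
Q = ṁ·Δh = 50.27 kg/min × 495.9 kJ/kg = 24929 kJ/min
|Q| = 415.48 kW = 1495.7 MJ/h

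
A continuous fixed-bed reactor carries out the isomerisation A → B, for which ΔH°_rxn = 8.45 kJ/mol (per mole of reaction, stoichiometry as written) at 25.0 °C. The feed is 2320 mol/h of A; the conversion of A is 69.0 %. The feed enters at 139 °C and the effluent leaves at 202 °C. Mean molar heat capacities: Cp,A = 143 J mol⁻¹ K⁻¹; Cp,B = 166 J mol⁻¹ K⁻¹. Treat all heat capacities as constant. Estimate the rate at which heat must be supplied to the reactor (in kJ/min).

Extent of reaction ξ = 0.690 × 2320 = 1600.8 mol/h
Reaction term: ξ·ΔH°_rxn = 1600.8 × 8.45 = 13527 kJ/h
Sensible, feed 139→25 °C: -37821 kJ/h
Outlet flows (mol/h): A 719.2, B 1600.8
Sensible, products 25→202 °C: 65238 kJ/h
Q = ΔH = 40944 kJ/h = 11.373 kW
Heat supplied = 682.41 kJ/min

Q_in = 682 kJ/min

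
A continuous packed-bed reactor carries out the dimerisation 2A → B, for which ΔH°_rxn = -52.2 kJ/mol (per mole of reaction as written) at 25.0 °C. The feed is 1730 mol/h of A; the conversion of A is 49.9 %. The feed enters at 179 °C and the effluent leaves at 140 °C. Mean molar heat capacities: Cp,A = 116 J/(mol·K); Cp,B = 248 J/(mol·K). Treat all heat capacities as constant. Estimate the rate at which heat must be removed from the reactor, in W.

Extent of reaction ξ = 0.499 × 1730 / 2 = 431.63 mol/h
Reaction term: ξ·ΔH°_rxn = 431.63 × -52.2 = -22531 kJ/h
Sensible, feed 179→25 °C: -30905 kJ/h
Outlet flows (mol/h): A 866.73, B 431.63
Sensible, products 25→140 °C: 23872 kJ/h
Q = ΔH = -29564 kJ/h = -8.2121 kW
Heat removed = 8212.1 W

Q_out = 8210 W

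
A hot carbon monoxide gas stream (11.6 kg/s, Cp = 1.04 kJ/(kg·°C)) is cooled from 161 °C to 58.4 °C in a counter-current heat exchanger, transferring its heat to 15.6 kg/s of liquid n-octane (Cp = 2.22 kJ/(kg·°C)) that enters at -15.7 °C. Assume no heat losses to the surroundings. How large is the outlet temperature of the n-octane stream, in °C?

T_c,out = 20.0 °C

Heat released by hot stream: Q = 11.6 × 1.04 × (161 − 58.4) = 1237.8 kJ/s
Energy balance on cold side (adiabatic exchanger): Q = ṁ_c·Cp_c·(T_c,out − T_c,in)
T_c,out = -15.7 + 1237.8/(15.6 × 2.22) = 20.041 °C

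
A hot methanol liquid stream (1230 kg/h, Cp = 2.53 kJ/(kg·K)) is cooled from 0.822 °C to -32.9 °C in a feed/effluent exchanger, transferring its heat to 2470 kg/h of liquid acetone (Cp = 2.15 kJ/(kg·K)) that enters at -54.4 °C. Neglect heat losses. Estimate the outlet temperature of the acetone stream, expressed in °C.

Heat released by hot stream: Q = 1230 × 2.53 × (0.822 − -32.9) = 104940 kJ/h
Energy balance on cold side (adiabatic exchanger): Q = ṁ_c·Cp_c·(T_c,out − T_c,in)
T_c,out = -54.4 + 104940/(2470 × 2.15) = -34.639 °C

T_c,out = -34.6 °C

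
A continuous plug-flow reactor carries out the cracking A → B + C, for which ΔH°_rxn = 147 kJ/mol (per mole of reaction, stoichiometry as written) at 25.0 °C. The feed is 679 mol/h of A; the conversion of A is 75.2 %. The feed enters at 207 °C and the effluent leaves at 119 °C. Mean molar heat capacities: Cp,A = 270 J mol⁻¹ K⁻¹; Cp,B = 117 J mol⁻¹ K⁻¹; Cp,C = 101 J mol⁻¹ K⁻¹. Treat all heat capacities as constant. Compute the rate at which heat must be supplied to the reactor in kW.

Q_in = 15.7 kW

Extent of reaction ξ = 0.752 × 679 = 510.61 mol/h
Reaction term: ξ·ΔH°_rxn = 510.61 × 147 = 75059 kJ/h
Sensible, feed 207→25 °C: -33366 kJ/h
Outlet flows (mol/h): A 168.39, B 510.61, C 510.61
Sensible, products 25→119 °C: 14737 kJ/h
Q = ΔH = 56430 kJ/h = 15.675 kW
Heat supplied = 15.675 kW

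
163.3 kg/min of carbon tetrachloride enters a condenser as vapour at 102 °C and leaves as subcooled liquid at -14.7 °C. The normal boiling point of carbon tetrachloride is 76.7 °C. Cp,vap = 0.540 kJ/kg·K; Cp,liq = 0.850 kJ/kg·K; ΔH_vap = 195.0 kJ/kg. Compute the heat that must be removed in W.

vapour 102→76.7 °C: -13.662 kJ/kg
condensation at 76.7 °C: -195 kJ/kg
liquid 76.7→-14.7 °C: -77.69 kJ/kg
Δh = -13.662 + -195 + -77.69 = -286.35 kJ/kg
Q = ṁ·Δh = 163.3 kg/min × -286.35 kJ/kg = -46761 kJ/min
|Q| = 779.35 kW = 779350 W

Q_c = 779000 W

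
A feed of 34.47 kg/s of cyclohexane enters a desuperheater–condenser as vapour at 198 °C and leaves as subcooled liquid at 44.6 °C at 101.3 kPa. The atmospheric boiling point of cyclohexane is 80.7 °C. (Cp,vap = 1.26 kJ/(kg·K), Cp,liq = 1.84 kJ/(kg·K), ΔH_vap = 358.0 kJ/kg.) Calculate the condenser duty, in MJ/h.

Q_c = 71000 MJ/h

vapour 198→80.7 °C: -147.8 kJ/kg
condensation at 80.7 °C: -358 kJ/kg
liquid 80.7→44.6 °C: -66.424 kJ/kg
Δh = -147.8 + -358 + -66.424 = -572.22 kJ/kg
Q = ṁ·Δh = 34.47 kg/s × -572.22 kJ/kg = -19724 kJ/s
|Q| = 19724 kW = 71008 MJ/h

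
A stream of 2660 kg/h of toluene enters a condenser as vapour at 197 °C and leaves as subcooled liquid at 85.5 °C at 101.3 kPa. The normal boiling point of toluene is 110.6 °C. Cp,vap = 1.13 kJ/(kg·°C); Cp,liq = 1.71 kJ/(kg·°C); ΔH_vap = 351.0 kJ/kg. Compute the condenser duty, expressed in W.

vapour 197→110.6 °C: -97.632 kJ/kg
condensation at 110.6 °C: -351 kJ/kg
liquid 110.6→85.5 °C: -42.921 kJ/kg
Δh = -97.632 + -351 + -42.921 = -491.55 kJ/kg
Q = ṁ·Δh = 2660 kg/h × -491.55 kJ/kg = -1.3075e+06 kJ/h
|Q| = 363.2 kW = 363200 W

Q_c = 363000 W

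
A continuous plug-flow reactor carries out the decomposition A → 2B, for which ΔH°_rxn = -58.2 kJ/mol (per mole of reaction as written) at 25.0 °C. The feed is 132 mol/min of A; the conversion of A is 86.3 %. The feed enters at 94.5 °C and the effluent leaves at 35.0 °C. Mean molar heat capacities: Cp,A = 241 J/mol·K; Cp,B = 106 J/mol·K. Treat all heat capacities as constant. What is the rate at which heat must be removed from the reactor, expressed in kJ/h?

Q_out = 513000 kJ/h

Extent of reaction ξ = 0.863 × 132 = 113.92 mol/min
Reaction term: ξ·ΔH°_rxn = 113.92 × -58.2 = -6629.9 kJ/min
Sensible, feed 94.5→25 °C: -2210.9 kJ/min
Outlet flows (mol/min): A 18.084, B 227.83
Sensible, products 25→35.0 °C: 285.08 kJ/min
Q = ΔH = -8555.8 kJ/min = -142.6 kW
Heat removed = 513350 kJ/h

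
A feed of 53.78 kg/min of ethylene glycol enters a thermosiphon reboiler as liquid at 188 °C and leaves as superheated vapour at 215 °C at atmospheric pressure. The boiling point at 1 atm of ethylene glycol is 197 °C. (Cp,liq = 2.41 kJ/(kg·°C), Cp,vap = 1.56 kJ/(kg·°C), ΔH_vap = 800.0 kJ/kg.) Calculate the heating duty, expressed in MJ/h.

Q = 2740 MJ/h

liquid 188→197 °C: 21.69 kJ/kg
vaporisation at 197 °C: 800 kJ/kg
vapour 197→215 °C: 28.08 kJ/kg
Δh = 21.69 + 800 + 28.08 = 849.77 kJ/kg
Q = ṁ·Δh = 53.78 kg/min × 849.77 kJ/kg = 45701 kJ/min
|Q| = 761.68 kW = 2742 MJ/h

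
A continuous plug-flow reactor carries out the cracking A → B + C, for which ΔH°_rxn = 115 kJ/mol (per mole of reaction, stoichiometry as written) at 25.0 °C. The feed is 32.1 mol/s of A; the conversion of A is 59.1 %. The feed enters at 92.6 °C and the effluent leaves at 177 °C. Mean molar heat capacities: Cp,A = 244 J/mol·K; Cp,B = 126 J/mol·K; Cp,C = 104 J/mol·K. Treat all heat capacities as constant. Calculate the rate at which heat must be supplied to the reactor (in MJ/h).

Q_in = 10100 MJ/h

Extent of reaction ξ = 0.591 × 32.1 = 18.971 mol/s
Reaction term: ξ·ΔH°_rxn = 18.971 × 115 = 2181.7 kJ/s
Sensible, feed 92.6→25 °C: -529.47 kJ/s
Outlet flows (mol/s): A 13.129, B 18.971, C 18.971
Sensible, products 25→177 °C: 1150.2 kJ/s
Q = ΔH = 2802.4 kJ/s = 2802.4 kW
Heat supplied = 10088 MJ/h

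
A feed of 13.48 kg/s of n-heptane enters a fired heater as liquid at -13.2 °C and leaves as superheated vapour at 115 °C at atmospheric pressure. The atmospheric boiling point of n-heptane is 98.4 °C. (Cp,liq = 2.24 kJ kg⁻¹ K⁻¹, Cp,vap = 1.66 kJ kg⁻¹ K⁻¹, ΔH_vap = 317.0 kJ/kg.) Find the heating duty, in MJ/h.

liquid -13.2→98.4 °C: 249.98 kJ/kg
vaporisation at 98.4 °C: 317 kJ/kg
vapour 98.4→115 °C: 27.556 kJ/kg
Δh = 249.98 + 317 + 27.556 = 594.54 kJ/kg
Q = ṁ·Δh = 13.48 kg/s × 594.54 kJ/kg = 8014.4 kJ/s
|Q| = 8014.4 kW = 28852 MJ/h

Q = 28900 MJ/h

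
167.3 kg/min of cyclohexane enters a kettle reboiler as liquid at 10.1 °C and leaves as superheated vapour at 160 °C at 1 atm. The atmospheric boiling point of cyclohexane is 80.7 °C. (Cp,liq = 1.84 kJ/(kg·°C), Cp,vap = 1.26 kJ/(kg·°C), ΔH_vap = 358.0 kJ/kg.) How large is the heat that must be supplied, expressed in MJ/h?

liquid 10.1→80.7 °C: 129.9 kJ/kg
vaporisation at 80.7 °C: 358 kJ/kg
vapour 80.7→160 °C: 99.918 kJ/kg
Δh = 129.9 + 358 + 99.918 = 587.82 kJ/kg
Q = ṁ·Δh = 167.3 kg/min × 587.82 kJ/kg = 98343 kJ/min
|Q| = 1639 kW = 5900.6 MJ/h

Q = 5900 MJ/h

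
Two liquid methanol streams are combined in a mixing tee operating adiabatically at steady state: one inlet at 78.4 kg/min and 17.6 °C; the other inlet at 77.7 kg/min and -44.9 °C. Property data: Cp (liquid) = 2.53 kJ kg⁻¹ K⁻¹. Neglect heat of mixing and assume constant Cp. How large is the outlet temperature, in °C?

T_out = -13.5 °C

No heat crosses the boundary, so H_out = H_in.
Σ ṁᵢCp,ᵢTᵢ = 78.4×2.53×17.6 + 77.7×2.53×-44.9 = -5335.5
Σ ṁᵢCp,ᵢ = 78.4×2.53 + 77.7×2.53 = 394.93
T_out = -5335.5 / 394.93 = -13.51 °C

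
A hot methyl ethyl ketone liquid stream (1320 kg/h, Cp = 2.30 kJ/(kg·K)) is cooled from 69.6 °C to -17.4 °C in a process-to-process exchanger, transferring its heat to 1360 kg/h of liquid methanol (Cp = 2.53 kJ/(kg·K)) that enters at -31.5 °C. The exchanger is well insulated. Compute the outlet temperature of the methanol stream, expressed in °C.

Heat released by hot stream: Q = 1320 × 2.30 × (69.6 − -17.4) = 264130 kJ/h
Energy balance on cold side (adiabatic exchanger): Q = ṁ_c·Cp_c·(T_c,out − T_c,in)
T_c,out = -31.5 + 264130/(1360 × 2.53) = 45.265 °C

T_c,out = 45.3 °C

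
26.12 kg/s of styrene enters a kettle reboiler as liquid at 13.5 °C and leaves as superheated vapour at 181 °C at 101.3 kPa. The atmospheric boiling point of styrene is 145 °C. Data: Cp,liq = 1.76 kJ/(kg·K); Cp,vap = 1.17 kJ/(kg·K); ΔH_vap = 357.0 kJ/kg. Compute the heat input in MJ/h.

liquid 13.5→145 °C: 231.44 kJ/kg
vaporisation at 145 °C: 357 kJ/kg
vapour 145→181 °C: 42.12 kJ/kg
Δh = 231.44 + 357 + 42.12 = 630.56 kJ/kg
Q = ṁ·Δh = 26.12 kg/s × 630.56 kJ/kg = 16470 kJ/s
|Q| = 16470 kW = 59293 MJ/h

Q = 59300 MJ/h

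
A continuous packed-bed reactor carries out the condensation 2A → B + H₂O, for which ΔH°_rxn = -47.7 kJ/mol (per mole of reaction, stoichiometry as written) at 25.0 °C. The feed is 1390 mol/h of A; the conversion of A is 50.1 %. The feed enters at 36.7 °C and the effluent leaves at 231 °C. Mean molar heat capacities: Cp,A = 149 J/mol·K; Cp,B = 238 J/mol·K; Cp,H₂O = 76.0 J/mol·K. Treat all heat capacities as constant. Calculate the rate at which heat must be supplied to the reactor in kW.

Q_in = 6.88 kW

Extent of reaction ξ = 0.501 × 1390 / 2 = 348.19 mol/h
Reaction term: ξ·ΔH°_rxn = 348.19 × -47.7 = -16609 kJ/h
Sensible, feed 36.7→25 °C: -2423.2 kJ/h
Outlet flows (mol/h): A 693.61, B 348.19, H₂O 348.19
Sensible, products 25→231 °C: 43812 kJ/h
Q = ΔH = 24780 kJ/h = 6.8834 kW
Heat supplied = 6.8834 kW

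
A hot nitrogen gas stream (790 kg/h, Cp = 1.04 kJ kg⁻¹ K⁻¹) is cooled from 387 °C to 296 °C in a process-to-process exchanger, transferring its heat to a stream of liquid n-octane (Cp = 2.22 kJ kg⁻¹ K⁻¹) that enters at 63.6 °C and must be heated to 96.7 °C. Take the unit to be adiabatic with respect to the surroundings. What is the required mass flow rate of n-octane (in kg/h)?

Heat released by hot stream: Q = 790 × 1.04 × (387 − 296) = 74766 kJ/h
Energy balance on cold side (adiabatic exchanger): Q = ṁ_c·Cp_c·(T_c,out − T_c,in)
ṁ_c = 74766 / [2.22 × (96.7 − 63.6)] = 1017.5 kg/h

ṁ_c = 1020 kg/h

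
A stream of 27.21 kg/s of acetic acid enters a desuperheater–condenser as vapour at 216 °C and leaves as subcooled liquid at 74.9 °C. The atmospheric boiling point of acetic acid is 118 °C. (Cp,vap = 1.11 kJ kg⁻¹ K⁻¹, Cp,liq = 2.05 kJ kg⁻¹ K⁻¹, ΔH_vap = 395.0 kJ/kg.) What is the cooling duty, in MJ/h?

vapour 216→118 °C: -108.78 kJ/kg
condensation at 118 °C: -395 kJ/kg
liquid 118→74.9 °C: -88.355 kJ/kg
Δh = -108.78 + -395 + -88.355 = -592.13 kJ/kg
Q = ṁ·Δh = 27.21 kg/s × -592.13 kJ/kg = -16112 kJ/s
|Q| = 16112 kW = 58003 MJ/h

Q_c = 58000 MJ/h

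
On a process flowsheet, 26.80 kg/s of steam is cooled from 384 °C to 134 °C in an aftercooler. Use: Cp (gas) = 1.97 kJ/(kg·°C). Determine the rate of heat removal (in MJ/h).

Q = ṁ·Cp·ΔT = 26.80 × 1.97 × (134 − 384) = -13199 kJ/s
Cooling duty = 47516 MJ/h

Q_c = 47500 MJ/h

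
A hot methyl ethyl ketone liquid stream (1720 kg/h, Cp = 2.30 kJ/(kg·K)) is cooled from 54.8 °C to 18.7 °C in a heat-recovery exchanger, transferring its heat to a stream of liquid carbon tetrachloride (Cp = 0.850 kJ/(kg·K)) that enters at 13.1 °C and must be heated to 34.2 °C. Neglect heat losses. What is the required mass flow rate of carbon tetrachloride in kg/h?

ṁ_c = 7960 kg/h

Heat released by hot stream: Q = 1720 × 2.30 × (54.8 − 18.7) = 142810 kJ/h
Energy balance on cold side (adiabatic exchanger): Q = ṁ_c·Cp_c·(T_c,out − T_c,in)
ṁ_c = 142810 / [0.850 × (34.2 − 13.1)] = 7962.7 kg/h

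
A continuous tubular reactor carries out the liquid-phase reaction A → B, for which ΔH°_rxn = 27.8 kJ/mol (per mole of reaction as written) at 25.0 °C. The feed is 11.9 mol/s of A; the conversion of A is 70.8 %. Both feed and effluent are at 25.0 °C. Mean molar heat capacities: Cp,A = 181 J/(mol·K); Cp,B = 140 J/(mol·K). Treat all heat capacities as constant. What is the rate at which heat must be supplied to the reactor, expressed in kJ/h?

Extent of reaction ξ = 0.708 × 11.9 = 8.4252 mol/s
Reaction term: ξ·ΔH°_rxn = 8.4252 × 27.8 = 234.22 kJ/s
Q = ΔH = 234.22 kJ/s = 234.22 kW
Heat supplied = 843190 kJ/h

Q_in = 843000 kJ/h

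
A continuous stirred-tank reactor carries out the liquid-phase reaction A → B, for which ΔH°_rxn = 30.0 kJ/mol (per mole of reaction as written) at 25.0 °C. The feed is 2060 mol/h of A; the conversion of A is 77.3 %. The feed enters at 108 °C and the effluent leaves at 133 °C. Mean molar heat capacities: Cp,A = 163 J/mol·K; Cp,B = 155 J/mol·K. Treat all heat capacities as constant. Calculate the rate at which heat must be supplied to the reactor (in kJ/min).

Extent of reaction ξ = 0.773 × 2060 = 1592.4 mol/h
Reaction term: ξ·ΔH°_rxn = 1592.4 × 30.0 = 47771 kJ/h
Sensible, feed 108→25 °C: -27870 kJ/h
Outlet flows (mol/h): A 467.62, B 1592.4
Sensible, products 25→133 °C: 34888 kJ/h
Q = ΔH = 54790 kJ/h = 15.219 kW
Heat supplied = 913.17 kJ/min

Q_in = 913 kJ/min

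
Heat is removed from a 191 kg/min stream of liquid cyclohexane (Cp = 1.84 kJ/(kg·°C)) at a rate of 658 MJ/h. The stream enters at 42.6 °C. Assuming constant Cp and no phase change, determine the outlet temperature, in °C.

Q = 658 MJ/h = 10967 kJ/min
ΔT = Q/(ṁ·Cp) = 10967/(191×1.84) = 31.205 K
T_out = 42.6 − 31.205 = 11.395 °C

T_out = 11.4 °C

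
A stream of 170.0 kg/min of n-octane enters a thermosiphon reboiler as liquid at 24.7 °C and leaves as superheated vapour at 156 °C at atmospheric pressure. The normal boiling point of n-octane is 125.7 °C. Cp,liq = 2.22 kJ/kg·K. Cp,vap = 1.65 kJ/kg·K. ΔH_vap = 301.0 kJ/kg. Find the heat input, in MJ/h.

liquid 24.7→125.7 °C: 224.22 kJ/kg
vaporisation at 125.7 °C: 301 kJ/kg
vapour 125.7→156 °C: 49.995 kJ/kg
Δh = 224.22 + 301 + 49.995 = 575.22 kJ/kg
Q = ṁ·Δh = 170.0 kg/min × 575.22 kJ/kg = 97787 kJ/min
|Q| = 1629.8 kW = 5867.2 MJ/h

Q = 5870 MJ/h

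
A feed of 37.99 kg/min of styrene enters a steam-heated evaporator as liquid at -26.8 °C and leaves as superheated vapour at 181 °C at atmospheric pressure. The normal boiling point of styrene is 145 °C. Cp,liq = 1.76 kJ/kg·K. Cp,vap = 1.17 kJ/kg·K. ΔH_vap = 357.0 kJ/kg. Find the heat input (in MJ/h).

liquid -26.8→145 °C: 302.37 kJ/kg
vaporisation at 145 °C: 357 kJ/kg
vapour 145→181 °C: 42.12 kJ/kg
Δh = 302.37 + 357 + 42.12 = 701.49 kJ/kg
Q = ṁ·Δh = 37.99 kg/min × 701.49 kJ/kg = 26650 kJ/min
|Q| = 444.16 kW = 1599 MJ/h

Q = 1600 MJ/h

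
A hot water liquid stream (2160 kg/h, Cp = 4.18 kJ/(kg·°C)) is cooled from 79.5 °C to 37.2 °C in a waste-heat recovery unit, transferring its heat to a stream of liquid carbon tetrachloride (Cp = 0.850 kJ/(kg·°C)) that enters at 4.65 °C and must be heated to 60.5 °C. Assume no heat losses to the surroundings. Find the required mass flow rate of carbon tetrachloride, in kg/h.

ṁ_c = 8050 kg/h

Heat released by hot stream: Q = 2160 × 4.18 × (79.5 − 37.2) = 381920 kJ/h
Energy balance on cold side (adiabatic exchanger): Q = ṁ_c·Cp_c·(T_c,out − T_c,in)
ṁ_c = 381920 / [0.850 × (60.5 − 4.65)] = 8045 kg/h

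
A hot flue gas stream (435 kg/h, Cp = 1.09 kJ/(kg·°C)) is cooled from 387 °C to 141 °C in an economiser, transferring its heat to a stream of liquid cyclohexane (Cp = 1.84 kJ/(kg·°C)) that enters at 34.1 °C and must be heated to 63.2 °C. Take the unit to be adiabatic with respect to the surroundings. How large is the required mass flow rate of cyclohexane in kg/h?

ṁ_c = 2180 kg/h

Heat released by hot stream: Q = 435 × 1.09 × (387 − 141) = 116640 kJ/h
Energy balance on cold side (adiabatic exchanger): Q = ṁ_c·Cp_c·(T_c,out − T_c,in)
ṁ_c = 116640 / [1.84 × (63.2 − 34.1)] = 2178.4 kg/h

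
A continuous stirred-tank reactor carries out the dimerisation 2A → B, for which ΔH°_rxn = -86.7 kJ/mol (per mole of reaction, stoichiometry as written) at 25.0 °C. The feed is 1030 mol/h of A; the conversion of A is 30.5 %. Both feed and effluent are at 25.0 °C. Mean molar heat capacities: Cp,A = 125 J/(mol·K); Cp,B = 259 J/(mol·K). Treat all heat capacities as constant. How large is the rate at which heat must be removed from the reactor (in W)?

Q_out = 3780 W

Extent of reaction ξ = 0.305 × 1030 / 2 = 157.07 mol/h
Reaction term: ξ·ΔH°_rxn = 157.07 × -86.7 = -13618 kJ/h
Q = ΔH = -13618 kJ/h = -3.7829 kW
Heat removed = 3782.9 W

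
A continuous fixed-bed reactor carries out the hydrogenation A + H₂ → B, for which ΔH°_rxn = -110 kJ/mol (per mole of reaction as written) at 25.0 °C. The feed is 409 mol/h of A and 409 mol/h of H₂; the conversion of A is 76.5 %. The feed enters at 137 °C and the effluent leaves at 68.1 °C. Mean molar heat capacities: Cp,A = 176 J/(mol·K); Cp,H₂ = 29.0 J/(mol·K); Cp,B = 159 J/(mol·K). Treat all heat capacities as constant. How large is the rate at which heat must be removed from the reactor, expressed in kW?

Q_out = 11.3 kW

Extent of reaction ξ = 0.765 × 409 = 312.88 mol/h
Reaction term: ξ·ΔH°_rxn = 312.88 × -110 = -34417 kJ/h
Sensible, feed 137→25 °C: -9390.6 kJ/h
Outlet flows (mol/h): A 96.115, H₂ 96.115, B 312.88
Sensible, products 25→68.1 °C: 2993.4 kJ/h
Q = ΔH = -40815 kJ/h = -11.337 kW
Heat removed = 11.337 kW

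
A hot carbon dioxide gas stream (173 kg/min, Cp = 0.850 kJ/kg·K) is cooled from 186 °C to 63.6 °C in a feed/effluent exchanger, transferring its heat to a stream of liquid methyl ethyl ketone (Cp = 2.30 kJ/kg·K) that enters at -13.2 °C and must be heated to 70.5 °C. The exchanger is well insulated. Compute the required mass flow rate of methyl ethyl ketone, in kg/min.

Heat released by hot stream: Q = 173 × 0.850 × (186 − 63.6) = 17999 kJ/min
Energy balance on cold side (adiabatic exchanger): Q = ṁ_c·Cp_c·(T_c,out − T_c,in)
ṁ_c = 17999 / [2.30 × (70.5 − -13.2)] = 93.496 kg/min

ṁ_c = 93.5 kg/min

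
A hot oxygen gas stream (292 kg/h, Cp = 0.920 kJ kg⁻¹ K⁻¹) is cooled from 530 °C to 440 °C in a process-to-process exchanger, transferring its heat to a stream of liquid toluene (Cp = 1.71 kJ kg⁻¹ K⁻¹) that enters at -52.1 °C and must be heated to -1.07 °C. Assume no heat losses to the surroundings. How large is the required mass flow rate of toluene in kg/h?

Heat released by hot stream: Q = 292 × 0.920 × (530 − 440) = 24178 kJ/h
Energy balance on cold side (adiabatic exchanger): Q = ṁ_c·Cp_c·(T_c,out − T_c,in)
ṁ_c = 24178 / [1.71 × (-1.07 − -52.1)] = 277.07 kg/h

ṁ_c = 277 kg/h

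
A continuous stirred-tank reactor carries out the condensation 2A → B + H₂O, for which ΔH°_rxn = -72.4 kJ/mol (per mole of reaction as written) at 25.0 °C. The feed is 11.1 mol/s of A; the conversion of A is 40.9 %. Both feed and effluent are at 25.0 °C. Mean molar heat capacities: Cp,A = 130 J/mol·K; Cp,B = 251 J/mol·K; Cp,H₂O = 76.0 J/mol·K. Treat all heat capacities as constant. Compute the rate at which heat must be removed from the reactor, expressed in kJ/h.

Extent of reaction ξ = 0.409 × 11.1 / 2 = 2.2699 mol/s
Reaction term: ξ·ΔH°_rxn = 2.2699 × -72.4 = -164.34 kJ/s
Q = ΔH = -164.34 kJ/s = -164.34 kW
Heat removed = 591640 kJ/h

Q_out = 592000 kJ/h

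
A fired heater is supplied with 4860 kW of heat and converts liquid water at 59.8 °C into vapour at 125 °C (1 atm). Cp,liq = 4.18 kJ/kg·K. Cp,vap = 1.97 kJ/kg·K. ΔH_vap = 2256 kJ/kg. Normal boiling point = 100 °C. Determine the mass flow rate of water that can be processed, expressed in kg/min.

ṁ = 118 kg/min

Δh = 4.18×(100−59.8) + 2256 + 1.97×(125−100) = 2473.3 kJ/kg
Q = 4860 kW = 4860 kJ/s = 291600 kJ/min
ṁ = Q/Δh = 291600 / 2473.3 = 117.9 kg/min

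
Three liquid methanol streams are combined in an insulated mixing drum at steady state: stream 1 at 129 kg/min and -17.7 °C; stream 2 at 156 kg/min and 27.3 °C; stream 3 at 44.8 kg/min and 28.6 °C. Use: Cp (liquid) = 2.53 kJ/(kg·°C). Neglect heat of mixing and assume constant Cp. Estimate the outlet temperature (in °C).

Adiabatic, steady state ⇒ Σ ṁᵢCp,ᵢ(T_out − Tᵢ) = 0
Σ ṁᵢCp,ᵢTᵢ = 129×2.53×-17.7 + 156×2.53×27.3 + 44.8×2.53×28.6 = 8239.7
Σ ṁᵢCp,ᵢ = 129×2.53 + 156×2.53 + 44.8×2.53 = 834.39
T_out = 8239.7 / 834.39 = 9.875 °C

T_out = 9.88 °C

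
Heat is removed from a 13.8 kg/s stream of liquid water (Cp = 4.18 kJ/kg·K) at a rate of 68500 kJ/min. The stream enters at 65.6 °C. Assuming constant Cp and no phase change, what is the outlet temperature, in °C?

Q = 68500 kJ/min = 1141.7 kJ/s
ΔT = Q/(ṁ·Cp) = 1141.7/(13.8×4.18) = 19.792 K
T_out = 65.6 − 19.792 = 45.808 °C

T_out = 45.8 °C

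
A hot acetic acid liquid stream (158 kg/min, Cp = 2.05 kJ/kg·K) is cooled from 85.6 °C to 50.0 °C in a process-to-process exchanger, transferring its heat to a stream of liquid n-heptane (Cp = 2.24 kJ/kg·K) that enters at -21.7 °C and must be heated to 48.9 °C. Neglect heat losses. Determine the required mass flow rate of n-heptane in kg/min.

ṁ_c = 72.9 kg/min

Heat released by hot stream: Q = 158 × 2.05 × (85.6 − 50.0) = 11531 kJ/min
Energy balance on cold side (adiabatic exchanger): Q = ṁ_c·Cp_c·(T_c,out − T_c,in)
ṁ_c = 11531 / [2.24 × (48.9 − -21.7)] = 72.914 kg/min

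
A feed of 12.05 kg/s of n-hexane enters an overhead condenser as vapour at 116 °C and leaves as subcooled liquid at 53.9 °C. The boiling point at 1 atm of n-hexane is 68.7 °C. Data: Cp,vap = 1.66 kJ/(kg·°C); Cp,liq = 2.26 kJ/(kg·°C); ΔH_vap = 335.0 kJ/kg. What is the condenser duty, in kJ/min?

vapour 116→68.7 °C: -78.518 kJ/kg
condensation at 68.7 °C: -335 kJ/kg
liquid 68.7→53.9 °C: -33.448 kJ/kg
Δh = -78.518 + -335 + -33.448 = -446.97 kJ/kg
Q = ṁ·Δh = 12.05 kg/s × -446.97 kJ/kg = -5385.9 kJ/s
|Q| = 5385.9 kW = 323160 kJ/min

Q_c = 323000 kJ/min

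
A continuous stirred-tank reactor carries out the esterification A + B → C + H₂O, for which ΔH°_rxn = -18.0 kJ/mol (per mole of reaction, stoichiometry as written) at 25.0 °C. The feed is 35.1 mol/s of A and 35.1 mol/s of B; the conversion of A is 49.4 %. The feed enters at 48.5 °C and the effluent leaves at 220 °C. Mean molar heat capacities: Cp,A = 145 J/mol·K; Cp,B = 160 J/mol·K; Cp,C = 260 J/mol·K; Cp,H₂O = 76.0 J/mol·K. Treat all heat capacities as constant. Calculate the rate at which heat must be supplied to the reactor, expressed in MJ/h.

Extent of reaction ξ = 0.494 × 35.1 = 17.339 mol/s
Reaction term: ξ·ΔH°_rxn = 17.339 × -18.0 = -312.11 kJ/s
Sensible, feed 48.5→25 °C: -251.58 kJ/s
Outlet flows (mol/s): A 17.761, B 17.761, C 17.339, H₂O 17.339
Sensible, products 25→220 °C: 2192.4 kJ/s
Q = ΔH = 1628.7 kJ/s = 1628.7 kW
Heat supplied = 5863.3 MJ/h

Q_in = 5860 MJ/h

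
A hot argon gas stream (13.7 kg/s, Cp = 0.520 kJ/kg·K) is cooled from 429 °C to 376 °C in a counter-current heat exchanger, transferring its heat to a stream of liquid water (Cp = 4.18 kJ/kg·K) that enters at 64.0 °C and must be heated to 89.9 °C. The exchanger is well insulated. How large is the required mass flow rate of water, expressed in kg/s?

ṁ_c = 3.49 kg/s

Heat released by hot stream: Q = 13.7 × 0.520 × (429 − 376) = 377.57 kJ/s
Energy balance on cold side (adiabatic exchanger): Q = ṁ_c·Cp_c·(T_c,out − T_c,in)
ṁ_c = 377.57 / [4.18 × (89.9 − 64.0)] = 3.4876 kg/s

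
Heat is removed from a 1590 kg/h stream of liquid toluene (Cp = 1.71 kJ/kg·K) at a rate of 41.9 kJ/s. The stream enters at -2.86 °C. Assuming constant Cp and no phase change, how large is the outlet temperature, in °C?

T_out = -58.3 °C

Q = 41.9 kJ/s = 150840 kJ/h
ΔT = Q/(ṁ·Cp) = 150840/(1590×1.71) = 55.478 K
T_out = -2.86 − 55.478 = -58.338 °C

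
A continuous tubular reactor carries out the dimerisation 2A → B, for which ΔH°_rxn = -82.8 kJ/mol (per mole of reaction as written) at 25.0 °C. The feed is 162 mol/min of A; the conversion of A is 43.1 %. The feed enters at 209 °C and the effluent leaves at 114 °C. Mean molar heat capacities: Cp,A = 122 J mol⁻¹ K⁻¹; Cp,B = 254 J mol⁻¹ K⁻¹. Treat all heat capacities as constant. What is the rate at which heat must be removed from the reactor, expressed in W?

Extent of reaction ξ = 0.431 × 162 / 2 = 34.911 mol/min
Reaction term: ξ·ΔH°_rxn = 34.911 × -82.8 = -2890.6 kJ/min
Sensible, feed 209→25 °C: -3636.6 kJ/min
Outlet flows (mol/min): A 92.178, B 34.911
Sensible, products 25→114 °C: 1790.1 kJ/min
Q = ΔH = -4737.1 kJ/min = -78.952 kW
Heat removed = 78952 W

Q_out = 79000 W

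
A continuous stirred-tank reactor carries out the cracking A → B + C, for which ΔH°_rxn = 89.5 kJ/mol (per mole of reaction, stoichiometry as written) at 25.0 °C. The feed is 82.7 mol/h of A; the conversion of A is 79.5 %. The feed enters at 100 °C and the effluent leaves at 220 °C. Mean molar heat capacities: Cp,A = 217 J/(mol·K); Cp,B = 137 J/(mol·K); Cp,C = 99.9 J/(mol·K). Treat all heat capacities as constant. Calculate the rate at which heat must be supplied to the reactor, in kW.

Q_in = 2.30 kW

Extent of reaction ξ = 0.795 × 82.7 = 65.747 mol/h
Reaction term: ξ·ΔH°_rxn = 65.747 × 89.5 = 5884.3 kJ/h
Sensible, feed 100→25 °C: -1345.9 kJ/h
Outlet flows (mol/h): A 16.953, B 65.747, C 65.747
Sensible, products 25→220 °C: 3754.6 kJ/h
Q = ΔH = 8292.9 kJ/h = 2.3036 kW
Heat supplied = 2.3036 kW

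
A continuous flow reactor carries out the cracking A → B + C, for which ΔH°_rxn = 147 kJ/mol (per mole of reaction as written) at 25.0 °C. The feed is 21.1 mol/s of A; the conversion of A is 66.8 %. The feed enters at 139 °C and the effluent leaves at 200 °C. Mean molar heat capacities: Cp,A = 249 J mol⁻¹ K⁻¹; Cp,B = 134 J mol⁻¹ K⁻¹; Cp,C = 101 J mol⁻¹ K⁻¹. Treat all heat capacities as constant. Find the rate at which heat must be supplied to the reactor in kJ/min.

Extent of reaction ξ = 0.668 × 21.1 = 14.095 mol/s
Reaction term: ξ·ΔH°_rxn = 14.095 × 147 = 2071.9 kJ/s
Sensible, feed 139→25 °C: -598.94 kJ/s
Outlet flows (mol/s): A 7.0052, B 14.095, C 14.095
Sensible, products 25→200 °C: 884.9 kJ/s
Q = ΔH = 2357.9 kJ/s = 2357.9 kW
Heat supplied = 141470 kJ/min

Q_in = 141000 kJ/min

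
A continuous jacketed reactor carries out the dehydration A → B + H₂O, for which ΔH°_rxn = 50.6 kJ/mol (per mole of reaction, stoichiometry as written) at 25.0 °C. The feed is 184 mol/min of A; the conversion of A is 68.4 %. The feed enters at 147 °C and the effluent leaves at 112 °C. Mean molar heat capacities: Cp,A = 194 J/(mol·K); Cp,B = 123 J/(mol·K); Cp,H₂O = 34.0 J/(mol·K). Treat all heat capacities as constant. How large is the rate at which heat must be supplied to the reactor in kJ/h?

Q_in = 283000 kJ/h

Extent of reaction ξ = 0.684 × 184 = 125.86 mol/min
Reaction term: ξ·ΔH°_rxn = 125.86 × 50.6 = 6368.3 kJ/min
Sensible, feed 147→25 °C: -4354.9 kJ/min
Outlet flows (mol/min): A 58.144, B 125.86, H₂O 125.86
Sensible, products 25→112 °C: 2700.4 kJ/min
Q = ΔH = 4713.8 kJ/min = 78.564 kW
Heat supplied = 282830 kJ/h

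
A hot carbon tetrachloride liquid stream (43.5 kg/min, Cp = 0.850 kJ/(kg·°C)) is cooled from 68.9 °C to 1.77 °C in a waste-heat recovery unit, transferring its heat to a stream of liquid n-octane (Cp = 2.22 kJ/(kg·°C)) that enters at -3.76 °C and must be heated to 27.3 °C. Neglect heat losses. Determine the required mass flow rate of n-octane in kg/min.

ṁ_c = 36.0 kg/min

Heat released by hot stream: Q = 43.5 × 0.850 × (68.9 − 1.77) = 2482.1 kJ/min
Energy balance on cold side (adiabatic exchanger): Q = ṁ_c·Cp_c·(T_c,out − T_c,in)
ṁ_c = 2482.1 / [2.22 × (27.3 − -3.76)] = 35.997 kg/min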